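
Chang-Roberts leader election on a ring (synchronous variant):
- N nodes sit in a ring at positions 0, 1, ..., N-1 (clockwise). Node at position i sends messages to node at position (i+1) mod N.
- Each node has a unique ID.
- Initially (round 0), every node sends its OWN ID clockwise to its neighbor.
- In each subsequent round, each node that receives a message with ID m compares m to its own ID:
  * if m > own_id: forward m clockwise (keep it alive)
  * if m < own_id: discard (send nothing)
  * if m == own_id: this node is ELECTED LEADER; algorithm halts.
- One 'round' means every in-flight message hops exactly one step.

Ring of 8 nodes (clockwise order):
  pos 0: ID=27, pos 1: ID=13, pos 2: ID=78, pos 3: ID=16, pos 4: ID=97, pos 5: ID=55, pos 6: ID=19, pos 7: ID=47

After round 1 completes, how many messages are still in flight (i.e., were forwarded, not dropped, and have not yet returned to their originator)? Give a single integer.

Round 1: pos1(id13) recv 27: fwd; pos2(id78) recv 13: drop; pos3(id16) recv 78: fwd; pos4(id97) recv 16: drop; pos5(id55) recv 97: fwd; pos6(id19) recv 55: fwd; pos7(id47) recv 19: drop; pos0(id27) recv 47: fwd
After round 1: 5 messages still in flight

Answer: 5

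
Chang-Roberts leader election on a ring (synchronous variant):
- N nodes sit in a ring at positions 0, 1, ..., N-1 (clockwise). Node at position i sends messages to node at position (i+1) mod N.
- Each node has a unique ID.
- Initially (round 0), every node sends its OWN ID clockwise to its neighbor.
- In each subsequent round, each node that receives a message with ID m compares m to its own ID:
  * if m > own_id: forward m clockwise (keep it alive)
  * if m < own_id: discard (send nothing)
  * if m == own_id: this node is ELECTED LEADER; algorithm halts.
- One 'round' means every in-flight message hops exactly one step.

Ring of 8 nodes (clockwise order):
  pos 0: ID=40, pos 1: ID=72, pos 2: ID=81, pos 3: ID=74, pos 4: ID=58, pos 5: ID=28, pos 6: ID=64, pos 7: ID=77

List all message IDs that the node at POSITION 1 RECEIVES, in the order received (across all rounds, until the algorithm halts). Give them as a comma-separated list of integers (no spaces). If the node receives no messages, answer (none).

Round 1: pos1(id72) recv 40: drop; pos2(id81) recv 72: drop; pos3(id74) recv 81: fwd; pos4(id58) recv 74: fwd; pos5(id28) recv 58: fwd; pos6(id64) recv 28: drop; pos7(id77) recv 64: drop; pos0(id40) recv 77: fwd
Round 2: pos4(id58) recv 81: fwd; pos5(id28) recv 74: fwd; pos6(id64) recv 58: drop; pos1(id72) recv 77: fwd
Round 3: pos5(id28) recv 81: fwd; pos6(id64) recv 74: fwd; pos2(id81) recv 77: drop
Round 4: pos6(id64) recv 81: fwd; pos7(id77) recv 74: drop
Round 5: pos7(id77) recv 81: fwd
Round 6: pos0(id40) recv 81: fwd
Round 7: pos1(id72) recv 81: fwd
Round 8: pos2(id81) recv 81: ELECTED

Answer: 40,77,81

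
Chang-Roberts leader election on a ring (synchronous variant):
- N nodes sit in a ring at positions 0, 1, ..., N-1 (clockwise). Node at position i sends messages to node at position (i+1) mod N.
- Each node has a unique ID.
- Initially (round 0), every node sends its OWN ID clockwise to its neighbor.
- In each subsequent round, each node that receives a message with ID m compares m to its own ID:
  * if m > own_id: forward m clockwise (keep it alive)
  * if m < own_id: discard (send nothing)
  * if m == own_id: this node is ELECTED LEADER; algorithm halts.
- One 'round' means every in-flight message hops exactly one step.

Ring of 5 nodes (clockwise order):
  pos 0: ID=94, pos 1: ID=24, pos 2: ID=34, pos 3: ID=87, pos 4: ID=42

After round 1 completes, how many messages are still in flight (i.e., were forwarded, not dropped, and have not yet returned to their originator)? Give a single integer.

Answer: 2

Derivation:
Round 1: pos1(id24) recv 94: fwd; pos2(id34) recv 24: drop; pos3(id87) recv 34: drop; pos4(id42) recv 87: fwd; pos0(id94) recv 42: drop
After round 1: 2 messages still in flight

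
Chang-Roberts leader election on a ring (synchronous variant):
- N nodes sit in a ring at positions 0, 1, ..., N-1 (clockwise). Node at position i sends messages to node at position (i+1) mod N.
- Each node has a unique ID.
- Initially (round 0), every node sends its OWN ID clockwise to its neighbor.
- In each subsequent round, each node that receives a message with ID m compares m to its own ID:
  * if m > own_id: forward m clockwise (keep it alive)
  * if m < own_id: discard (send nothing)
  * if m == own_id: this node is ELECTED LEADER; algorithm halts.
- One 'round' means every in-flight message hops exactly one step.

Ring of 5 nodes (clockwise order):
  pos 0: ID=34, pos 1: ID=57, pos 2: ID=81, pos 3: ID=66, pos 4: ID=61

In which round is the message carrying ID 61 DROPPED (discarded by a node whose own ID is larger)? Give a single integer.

Answer: 3

Derivation:
Round 1: pos1(id57) recv 34: drop; pos2(id81) recv 57: drop; pos3(id66) recv 81: fwd; pos4(id61) recv 66: fwd; pos0(id34) recv 61: fwd
Round 2: pos4(id61) recv 81: fwd; pos0(id34) recv 66: fwd; pos1(id57) recv 61: fwd
Round 3: pos0(id34) recv 81: fwd; pos1(id57) recv 66: fwd; pos2(id81) recv 61: drop
Round 4: pos1(id57) recv 81: fwd; pos2(id81) recv 66: drop
Round 5: pos2(id81) recv 81: ELECTED
Message ID 61 originates at pos 4; dropped at pos 2 in round 3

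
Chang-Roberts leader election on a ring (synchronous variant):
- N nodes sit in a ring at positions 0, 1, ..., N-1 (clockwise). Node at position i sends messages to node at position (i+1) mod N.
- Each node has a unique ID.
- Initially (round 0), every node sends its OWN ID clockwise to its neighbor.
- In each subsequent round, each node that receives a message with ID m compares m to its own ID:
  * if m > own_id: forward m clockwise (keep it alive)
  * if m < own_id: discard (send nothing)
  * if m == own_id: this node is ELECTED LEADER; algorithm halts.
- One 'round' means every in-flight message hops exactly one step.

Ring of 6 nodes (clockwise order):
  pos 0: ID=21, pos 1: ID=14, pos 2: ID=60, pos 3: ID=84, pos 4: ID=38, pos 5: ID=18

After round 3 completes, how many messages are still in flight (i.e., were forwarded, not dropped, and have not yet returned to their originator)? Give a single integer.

Round 1: pos1(id14) recv 21: fwd; pos2(id60) recv 14: drop; pos3(id84) recv 60: drop; pos4(id38) recv 84: fwd; pos5(id18) recv 38: fwd; pos0(id21) recv 18: drop
Round 2: pos2(id60) recv 21: drop; pos5(id18) recv 84: fwd; pos0(id21) recv 38: fwd
Round 3: pos0(id21) recv 84: fwd; pos1(id14) recv 38: fwd
After round 3: 2 messages still in flight

Answer: 2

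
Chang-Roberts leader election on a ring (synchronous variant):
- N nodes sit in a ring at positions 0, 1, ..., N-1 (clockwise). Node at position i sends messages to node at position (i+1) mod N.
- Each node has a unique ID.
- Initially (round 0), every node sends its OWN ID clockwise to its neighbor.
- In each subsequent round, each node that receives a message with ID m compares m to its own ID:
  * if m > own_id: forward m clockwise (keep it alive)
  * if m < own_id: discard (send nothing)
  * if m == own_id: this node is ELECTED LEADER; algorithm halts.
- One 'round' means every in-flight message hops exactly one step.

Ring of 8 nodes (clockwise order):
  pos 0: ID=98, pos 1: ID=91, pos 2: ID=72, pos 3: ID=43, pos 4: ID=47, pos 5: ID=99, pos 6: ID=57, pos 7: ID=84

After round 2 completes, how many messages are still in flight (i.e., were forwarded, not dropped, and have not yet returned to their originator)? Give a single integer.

Round 1: pos1(id91) recv 98: fwd; pos2(id72) recv 91: fwd; pos3(id43) recv 72: fwd; pos4(id47) recv 43: drop; pos5(id99) recv 47: drop; pos6(id57) recv 99: fwd; pos7(id84) recv 57: drop; pos0(id98) recv 84: drop
Round 2: pos2(id72) recv 98: fwd; pos3(id43) recv 91: fwd; pos4(id47) recv 72: fwd; pos7(id84) recv 99: fwd
After round 2: 4 messages still in flight

Answer: 4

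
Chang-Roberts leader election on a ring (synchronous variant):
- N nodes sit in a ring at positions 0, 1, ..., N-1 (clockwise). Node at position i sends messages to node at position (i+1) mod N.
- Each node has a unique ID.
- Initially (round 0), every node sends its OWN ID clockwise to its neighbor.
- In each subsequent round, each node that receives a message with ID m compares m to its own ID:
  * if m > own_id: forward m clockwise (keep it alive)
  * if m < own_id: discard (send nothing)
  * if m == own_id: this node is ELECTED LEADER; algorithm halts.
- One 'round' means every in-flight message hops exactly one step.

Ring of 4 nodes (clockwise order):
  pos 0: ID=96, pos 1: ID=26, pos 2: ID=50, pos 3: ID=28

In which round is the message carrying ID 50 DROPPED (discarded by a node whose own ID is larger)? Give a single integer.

Round 1: pos1(id26) recv 96: fwd; pos2(id50) recv 26: drop; pos3(id28) recv 50: fwd; pos0(id96) recv 28: drop
Round 2: pos2(id50) recv 96: fwd; pos0(id96) recv 50: drop
Round 3: pos3(id28) recv 96: fwd
Round 4: pos0(id96) recv 96: ELECTED
Message ID 50 originates at pos 2; dropped at pos 0 in round 2

Answer: 2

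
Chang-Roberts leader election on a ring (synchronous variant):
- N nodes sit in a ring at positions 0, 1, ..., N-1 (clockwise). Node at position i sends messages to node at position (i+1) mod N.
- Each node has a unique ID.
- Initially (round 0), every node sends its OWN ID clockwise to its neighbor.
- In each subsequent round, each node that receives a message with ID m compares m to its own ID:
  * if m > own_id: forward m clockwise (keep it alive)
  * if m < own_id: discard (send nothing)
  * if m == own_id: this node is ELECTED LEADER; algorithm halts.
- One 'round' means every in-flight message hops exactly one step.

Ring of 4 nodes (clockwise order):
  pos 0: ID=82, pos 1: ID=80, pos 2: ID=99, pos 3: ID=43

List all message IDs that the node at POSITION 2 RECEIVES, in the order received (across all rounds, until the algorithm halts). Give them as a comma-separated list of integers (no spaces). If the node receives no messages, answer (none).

Answer: 80,82,99

Derivation:
Round 1: pos1(id80) recv 82: fwd; pos2(id99) recv 80: drop; pos3(id43) recv 99: fwd; pos0(id82) recv 43: drop
Round 2: pos2(id99) recv 82: drop; pos0(id82) recv 99: fwd
Round 3: pos1(id80) recv 99: fwd
Round 4: pos2(id99) recv 99: ELECTED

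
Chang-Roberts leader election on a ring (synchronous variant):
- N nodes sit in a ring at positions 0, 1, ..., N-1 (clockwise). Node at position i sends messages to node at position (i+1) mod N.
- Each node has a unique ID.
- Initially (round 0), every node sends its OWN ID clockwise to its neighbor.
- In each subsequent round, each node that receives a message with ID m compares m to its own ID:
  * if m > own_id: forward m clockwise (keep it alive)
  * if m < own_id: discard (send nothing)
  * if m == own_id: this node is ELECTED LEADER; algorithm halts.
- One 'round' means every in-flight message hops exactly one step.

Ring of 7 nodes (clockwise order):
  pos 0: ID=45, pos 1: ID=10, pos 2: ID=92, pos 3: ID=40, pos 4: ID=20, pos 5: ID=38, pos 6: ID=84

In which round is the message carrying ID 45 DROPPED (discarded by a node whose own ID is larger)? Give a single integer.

Round 1: pos1(id10) recv 45: fwd; pos2(id92) recv 10: drop; pos3(id40) recv 92: fwd; pos4(id20) recv 40: fwd; pos5(id38) recv 20: drop; pos6(id84) recv 38: drop; pos0(id45) recv 84: fwd
Round 2: pos2(id92) recv 45: drop; pos4(id20) recv 92: fwd; pos5(id38) recv 40: fwd; pos1(id10) recv 84: fwd
Round 3: pos5(id38) recv 92: fwd; pos6(id84) recv 40: drop; pos2(id92) recv 84: drop
Round 4: pos6(id84) recv 92: fwd
Round 5: pos0(id45) recv 92: fwd
Round 6: pos1(id10) recv 92: fwd
Round 7: pos2(id92) recv 92: ELECTED
Message ID 45 originates at pos 0; dropped at pos 2 in round 2

Answer: 2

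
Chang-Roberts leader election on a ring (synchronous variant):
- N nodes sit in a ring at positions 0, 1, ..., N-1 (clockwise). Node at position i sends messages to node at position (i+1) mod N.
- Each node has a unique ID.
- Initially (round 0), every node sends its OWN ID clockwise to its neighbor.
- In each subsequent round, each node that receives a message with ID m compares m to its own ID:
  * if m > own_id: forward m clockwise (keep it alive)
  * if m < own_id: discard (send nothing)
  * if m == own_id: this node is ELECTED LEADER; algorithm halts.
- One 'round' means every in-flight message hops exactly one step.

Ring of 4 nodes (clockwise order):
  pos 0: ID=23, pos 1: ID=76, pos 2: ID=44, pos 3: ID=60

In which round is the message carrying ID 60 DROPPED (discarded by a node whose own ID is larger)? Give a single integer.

Round 1: pos1(id76) recv 23: drop; pos2(id44) recv 76: fwd; pos3(id60) recv 44: drop; pos0(id23) recv 60: fwd
Round 2: pos3(id60) recv 76: fwd; pos1(id76) recv 60: drop
Round 3: pos0(id23) recv 76: fwd
Round 4: pos1(id76) recv 76: ELECTED
Message ID 60 originates at pos 3; dropped at pos 1 in round 2

Answer: 2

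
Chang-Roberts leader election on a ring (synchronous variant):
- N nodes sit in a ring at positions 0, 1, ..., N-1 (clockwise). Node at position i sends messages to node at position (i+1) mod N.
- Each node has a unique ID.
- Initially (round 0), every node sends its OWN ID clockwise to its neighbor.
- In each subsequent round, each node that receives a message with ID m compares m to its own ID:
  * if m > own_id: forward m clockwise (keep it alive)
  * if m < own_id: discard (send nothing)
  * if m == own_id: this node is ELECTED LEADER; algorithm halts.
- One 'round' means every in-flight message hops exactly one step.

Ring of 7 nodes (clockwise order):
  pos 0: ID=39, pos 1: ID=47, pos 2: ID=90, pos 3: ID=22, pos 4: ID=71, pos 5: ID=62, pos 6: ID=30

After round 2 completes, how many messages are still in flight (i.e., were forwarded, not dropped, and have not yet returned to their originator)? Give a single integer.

Answer: 3

Derivation:
Round 1: pos1(id47) recv 39: drop; pos2(id90) recv 47: drop; pos3(id22) recv 90: fwd; pos4(id71) recv 22: drop; pos5(id62) recv 71: fwd; pos6(id30) recv 62: fwd; pos0(id39) recv 30: drop
Round 2: pos4(id71) recv 90: fwd; pos6(id30) recv 71: fwd; pos0(id39) recv 62: fwd
After round 2: 3 messages still in flight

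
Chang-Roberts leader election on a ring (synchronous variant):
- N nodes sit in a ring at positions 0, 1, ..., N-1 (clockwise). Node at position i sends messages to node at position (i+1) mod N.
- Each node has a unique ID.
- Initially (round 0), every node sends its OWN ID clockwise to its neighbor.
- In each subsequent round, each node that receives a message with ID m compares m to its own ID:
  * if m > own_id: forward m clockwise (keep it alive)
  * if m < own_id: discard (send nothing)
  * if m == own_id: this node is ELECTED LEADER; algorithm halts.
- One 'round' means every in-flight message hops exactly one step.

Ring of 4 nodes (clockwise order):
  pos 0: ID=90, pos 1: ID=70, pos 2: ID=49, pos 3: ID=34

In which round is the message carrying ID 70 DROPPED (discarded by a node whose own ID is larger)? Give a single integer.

Answer: 3

Derivation:
Round 1: pos1(id70) recv 90: fwd; pos2(id49) recv 70: fwd; pos3(id34) recv 49: fwd; pos0(id90) recv 34: drop
Round 2: pos2(id49) recv 90: fwd; pos3(id34) recv 70: fwd; pos0(id90) recv 49: drop
Round 3: pos3(id34) recv 90: fwd; pos0(id90) recv 70: drop
Round 4: pos0(id90) recv 90: ELECTED
Message ID 70 originates at pos 1; dropped at pos 0 in round 3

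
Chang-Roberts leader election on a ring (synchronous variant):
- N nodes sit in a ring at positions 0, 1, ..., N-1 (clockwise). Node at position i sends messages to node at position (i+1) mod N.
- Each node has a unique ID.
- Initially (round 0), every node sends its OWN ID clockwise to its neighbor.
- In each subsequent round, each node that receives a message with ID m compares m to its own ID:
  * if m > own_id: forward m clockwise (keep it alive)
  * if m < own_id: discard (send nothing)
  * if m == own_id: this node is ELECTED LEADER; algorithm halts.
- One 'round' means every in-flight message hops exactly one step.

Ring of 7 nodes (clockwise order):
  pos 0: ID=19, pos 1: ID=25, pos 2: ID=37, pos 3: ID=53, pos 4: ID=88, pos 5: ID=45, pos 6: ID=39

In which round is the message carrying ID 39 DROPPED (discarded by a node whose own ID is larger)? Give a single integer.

Answer: 4

Derivation:
Round 1: pos1(id25) recv 19: drop; pos2(id37) recv 25: drop; pos3(id53) recv 37: drop; pos4(id88) recv 53: drop; pos5(id45) recv 88: fwd; pos6(id39) recv 45: fwd; pos0(id19) recv 39: fwd
Round 2: pos6(id39) recv 88: fwd; pos0(id19) recv 45: fwd; pos1(id25) recv 39: fwd
Round 3: pos0(id19) recv 88: fwd; pos1(id25) recv 45: fwd; pos2(id37) recv 39: fwd
Round 4: pos1(id25) recv 88: fwd; pos2(id37) recv 45: fwd; pos3(id53) recv 39: drop
Round 5: pos2(id37) recv 88: fwd; pos3(id53) recv 45: drop
Round 6: pos3(id53) recv 88: fwd
Round 7: pos4(id88) recv 88: ELECTED
Message ID 39 originates at pos 6; dropped at pos 3 in round 4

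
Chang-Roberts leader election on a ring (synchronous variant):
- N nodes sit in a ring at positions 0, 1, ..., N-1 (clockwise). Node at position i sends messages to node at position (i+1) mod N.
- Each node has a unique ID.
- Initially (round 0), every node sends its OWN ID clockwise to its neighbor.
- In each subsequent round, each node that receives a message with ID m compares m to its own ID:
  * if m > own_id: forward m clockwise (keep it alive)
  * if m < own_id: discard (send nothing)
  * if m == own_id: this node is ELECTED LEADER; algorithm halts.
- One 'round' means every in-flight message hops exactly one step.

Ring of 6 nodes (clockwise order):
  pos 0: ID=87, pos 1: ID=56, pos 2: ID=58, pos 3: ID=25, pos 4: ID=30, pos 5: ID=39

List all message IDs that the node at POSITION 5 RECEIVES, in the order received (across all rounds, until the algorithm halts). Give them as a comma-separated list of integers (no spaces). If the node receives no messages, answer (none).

Answer: 30,58,87

Derivation:
Round 1: pos1(id56) recv 87: fwd; pos2(id58) recv 56: drop; pos3(id25) recv 58: fwd; pos4(id30) recv 25: drop; pos5(id39) recv 30: drop; pos0(id87) recv 39: drop
Round 2: pos2(id58) recv 87: fwd; pos4(id30) recv 58: fwd
Round 3: pos3(id25) recv 87: fwd; pos5(id39) recv 58: fwd
Round 4: pos4(id30) recv 87: fwd; pos0(id87) recv 58: drop
Round 5: pos5(id39) recv 87: fwd
Round 6: pos0(id87) recv 87: ELECTED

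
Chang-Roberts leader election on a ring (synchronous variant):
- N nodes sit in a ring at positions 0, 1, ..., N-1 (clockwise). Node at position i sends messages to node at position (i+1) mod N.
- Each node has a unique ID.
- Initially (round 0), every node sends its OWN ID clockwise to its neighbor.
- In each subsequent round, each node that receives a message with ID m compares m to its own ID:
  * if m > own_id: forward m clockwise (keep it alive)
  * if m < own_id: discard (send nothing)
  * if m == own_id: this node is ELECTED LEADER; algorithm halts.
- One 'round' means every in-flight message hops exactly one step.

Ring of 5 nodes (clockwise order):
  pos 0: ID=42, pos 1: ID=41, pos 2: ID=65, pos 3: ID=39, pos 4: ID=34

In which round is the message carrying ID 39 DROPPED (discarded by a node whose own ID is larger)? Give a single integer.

Round 1: pos1(id41) recv 42: fwd; pos2(id65) recv 41: drop; pos3(id39) recv 65: fwd; pos4(id34) recv 39: fwd; pos0(id42) recv 34: drop
Round 2: pos2(id65) recv 42: drop; pos4(id34) recv 65: fwd; pos0(id42) recv 39: drop
Round 3: pos0(id42) recv 65: fwd
Round 4: pos1(id41) recv 65: fwd
Round 5: pos2(id65) recv 65: ELECTED
Message ID 39 originates at pos 3; dropped at pos 0 in round 2

Answer: 2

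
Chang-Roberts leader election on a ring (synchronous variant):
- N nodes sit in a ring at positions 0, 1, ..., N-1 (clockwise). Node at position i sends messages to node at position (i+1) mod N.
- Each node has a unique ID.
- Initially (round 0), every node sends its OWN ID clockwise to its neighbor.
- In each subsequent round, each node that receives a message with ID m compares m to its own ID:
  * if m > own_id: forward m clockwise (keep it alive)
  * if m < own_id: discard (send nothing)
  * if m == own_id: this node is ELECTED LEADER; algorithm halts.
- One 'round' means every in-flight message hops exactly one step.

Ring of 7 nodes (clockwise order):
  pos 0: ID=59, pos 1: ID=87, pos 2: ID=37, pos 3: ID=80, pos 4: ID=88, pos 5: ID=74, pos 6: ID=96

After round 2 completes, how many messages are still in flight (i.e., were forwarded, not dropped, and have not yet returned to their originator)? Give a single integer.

Answer: 2

Derivation:
Round 1: pos1(id87) recv 59: drop; pos2(id37) recv 87: fwd; pos3(id80) recv 37: drop; pos4(id88) recv 80: drop; pos5(id74) recv 88: fwd; pos6(id96) recv 74: drop; pos0(id59) recv 96: fwd
Round 2: pos3(id80) recv 87: fwd; pos6(id96) recv 88: drop; pos1(id87) recv 96: fwd
After round 2: 2 messages still in flight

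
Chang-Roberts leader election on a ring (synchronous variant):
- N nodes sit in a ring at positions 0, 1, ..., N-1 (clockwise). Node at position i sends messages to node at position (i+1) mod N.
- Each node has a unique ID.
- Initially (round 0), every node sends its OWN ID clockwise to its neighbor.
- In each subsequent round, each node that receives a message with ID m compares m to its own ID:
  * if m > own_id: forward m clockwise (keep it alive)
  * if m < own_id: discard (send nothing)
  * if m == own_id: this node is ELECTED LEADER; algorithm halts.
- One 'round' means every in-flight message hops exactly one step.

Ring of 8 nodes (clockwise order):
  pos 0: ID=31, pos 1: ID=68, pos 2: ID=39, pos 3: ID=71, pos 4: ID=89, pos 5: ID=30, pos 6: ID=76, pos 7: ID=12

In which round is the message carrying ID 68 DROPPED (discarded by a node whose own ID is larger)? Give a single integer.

Round 1: pos1(id68) recv 31: drop; pos2(id39) recv 68: fwd; pos3(id71) recv 39: drop; pos4(id89) recv 71: drop; pos5(id30) recv 89: fwd; pos6(id76) recv 30: drop; pos7(id12) recv 76: fwd; pos0(id31) recv 12: drop
Round 2: pos3(id71) recv 68: drop; pos6(id76) recv 89: fwd; pos0(id31) recv 76: fwd
Round 3: pos7(id12) recv 89: fwd; pos1(id68) recv 76: fwd
Round 4: pos0(id31) recv 89: fwd; pos2(id39) recv 76: fwd
Round 5: pos1(id68) recv 89: fwd; pos3(id71) recv 76: fwd
Round 6: pos2(id39) recv 89: fwd; pos4(id89) recv 76: drop
Round 7: pos3(id71) recv 89: fwd
Round 8: pos4(id89) recv 89: ELECTED
Message ID 68 originates at pos 1; dropped at pos 3 in round 2

Answer: 2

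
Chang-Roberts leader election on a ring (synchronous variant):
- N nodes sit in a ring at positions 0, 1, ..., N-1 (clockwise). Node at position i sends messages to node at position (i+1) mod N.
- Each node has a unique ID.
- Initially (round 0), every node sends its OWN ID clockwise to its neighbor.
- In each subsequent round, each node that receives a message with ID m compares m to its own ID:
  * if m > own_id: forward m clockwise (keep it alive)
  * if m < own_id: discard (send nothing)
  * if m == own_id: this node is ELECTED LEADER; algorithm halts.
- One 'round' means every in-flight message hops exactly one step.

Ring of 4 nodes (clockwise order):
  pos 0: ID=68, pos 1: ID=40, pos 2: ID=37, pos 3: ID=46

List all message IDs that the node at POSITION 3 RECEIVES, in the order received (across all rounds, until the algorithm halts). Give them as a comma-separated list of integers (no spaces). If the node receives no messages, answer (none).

Answer: 37,40,68

Derivation:
Round 1: pos1(id40) recv 68: fwd; pos2(id37) recv 40: fwd; pos3(id46) recv 37: drop; pos0(id68) recv 46: drop
Round 2: pos2(id37) recv 68: fwd; pos3(id46) recv 40: drop
Round 3: pos3(id46) recv 68: fwd
Round 4: pos0(id68) recv 68: ELECTED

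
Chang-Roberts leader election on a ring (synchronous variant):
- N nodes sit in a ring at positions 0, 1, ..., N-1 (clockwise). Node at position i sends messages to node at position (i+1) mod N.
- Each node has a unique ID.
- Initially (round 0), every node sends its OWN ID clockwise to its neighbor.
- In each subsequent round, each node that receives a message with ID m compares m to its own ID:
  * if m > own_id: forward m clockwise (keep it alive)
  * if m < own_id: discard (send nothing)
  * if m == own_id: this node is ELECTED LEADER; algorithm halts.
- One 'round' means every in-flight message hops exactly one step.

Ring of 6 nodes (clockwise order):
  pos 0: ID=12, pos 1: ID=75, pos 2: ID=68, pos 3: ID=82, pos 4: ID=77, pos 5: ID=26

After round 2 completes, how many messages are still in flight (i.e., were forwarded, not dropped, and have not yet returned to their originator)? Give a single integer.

Round 1: pos1(id75) recv 12: drop; pos2(id68) recv 75: fwd; pos3(id82) recv 68: drop; pos4(id77) recv 82: fwd; pos5(id26) recv 77: fwd; pos0(id12) recv 26: fwd
Round 2: pos3(id82) recv 75: drop; pos5(id26) recv 82: fwd; pos0(id12) recv 77: fwd; pos1(id75) recv 26: drop
After round 2: 2 messages still in flight

Answer: 2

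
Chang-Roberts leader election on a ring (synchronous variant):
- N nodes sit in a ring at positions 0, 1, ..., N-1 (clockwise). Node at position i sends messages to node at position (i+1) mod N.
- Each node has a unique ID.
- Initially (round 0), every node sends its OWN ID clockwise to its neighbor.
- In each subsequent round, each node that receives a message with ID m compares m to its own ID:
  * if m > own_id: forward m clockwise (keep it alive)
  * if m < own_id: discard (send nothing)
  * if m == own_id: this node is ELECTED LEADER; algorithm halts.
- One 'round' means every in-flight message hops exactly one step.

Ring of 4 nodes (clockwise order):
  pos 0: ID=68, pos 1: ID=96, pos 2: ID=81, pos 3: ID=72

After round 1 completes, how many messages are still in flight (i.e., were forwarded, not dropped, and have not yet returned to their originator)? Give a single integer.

Round 1: pos1(id96) recv 68: drop; pos2(id81) recv 96: fwd; pos3(id72) recv 81: fwd; pos0(id68) recv 72: fwd
After round 1: 3 messages still in flight

Answer: 3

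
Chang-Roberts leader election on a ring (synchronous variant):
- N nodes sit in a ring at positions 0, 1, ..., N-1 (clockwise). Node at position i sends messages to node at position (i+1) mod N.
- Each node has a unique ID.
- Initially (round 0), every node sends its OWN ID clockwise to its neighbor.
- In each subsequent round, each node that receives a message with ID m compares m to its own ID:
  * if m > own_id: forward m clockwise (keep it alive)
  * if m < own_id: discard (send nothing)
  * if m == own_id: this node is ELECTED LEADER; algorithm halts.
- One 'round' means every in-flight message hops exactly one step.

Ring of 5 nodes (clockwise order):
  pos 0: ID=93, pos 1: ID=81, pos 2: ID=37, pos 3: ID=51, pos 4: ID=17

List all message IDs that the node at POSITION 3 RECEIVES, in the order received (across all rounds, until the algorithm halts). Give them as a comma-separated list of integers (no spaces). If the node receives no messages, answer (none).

Answer: 37,81,93

Derivation:
Round 1: pos1(id81) recv 93: fwd; pos2(id37) recv 81: fwd; pos3(id51) recv 37: drop; pos4(id17) recv 51: fwd; pos0(id93) recv 17: drop
Round 2: pos2(id37) recv 93: fwd; pos3(id51) recv 81: fwd; pos0(id93) recv 51: drop
Round 3: pos3(id51) recv 93: fwd; pos4(id17) recv 81: fwd
Round 4: pos4(id17) recv 93: fwd; pos0(id93) recv 81: drop
Round 5: pos0(id93) recv 93: ELECTED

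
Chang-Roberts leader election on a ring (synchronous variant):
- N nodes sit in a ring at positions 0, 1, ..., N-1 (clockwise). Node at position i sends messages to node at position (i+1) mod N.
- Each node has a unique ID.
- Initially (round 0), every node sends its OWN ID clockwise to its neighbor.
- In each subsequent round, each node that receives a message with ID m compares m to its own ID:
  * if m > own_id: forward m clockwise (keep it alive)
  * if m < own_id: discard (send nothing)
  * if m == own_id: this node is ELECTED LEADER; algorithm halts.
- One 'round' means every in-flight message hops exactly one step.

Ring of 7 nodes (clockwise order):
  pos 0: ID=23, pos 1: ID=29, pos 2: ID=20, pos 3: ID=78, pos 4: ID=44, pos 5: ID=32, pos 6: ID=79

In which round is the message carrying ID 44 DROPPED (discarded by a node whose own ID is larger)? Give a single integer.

Round 1: pos1(id29) recv 23: drop; pos2(id20) recv 29: fwd; pos3(id78) recv 20: drop; pos4(id44) recv 78: fwd; pos5(id32) recv 44: fwd; pos6(id79) recv 32: drop; pos0(id23) recv 79: fwd
Round 2: pos3(id78) recv 29: drop; pos5(id32) recv 78: fwd; pos6(id79) recv 44: drop; pos1(id29) recv 79: fwd
Round 3: pos6(id79) recv 78: drop; pos2(id20) recv 79: fwd
Round 4: pos3(id78) recv 79: fwd
Round 5: pos4(id44) recv 79: fwd
Round 6: pos5(id32) recv 79: fwd
Round 7: pos6(id79) recv 79: ELECTED
Message ID 44 originates at pos 4; dropped at pos 6 in round 2

Answer: 2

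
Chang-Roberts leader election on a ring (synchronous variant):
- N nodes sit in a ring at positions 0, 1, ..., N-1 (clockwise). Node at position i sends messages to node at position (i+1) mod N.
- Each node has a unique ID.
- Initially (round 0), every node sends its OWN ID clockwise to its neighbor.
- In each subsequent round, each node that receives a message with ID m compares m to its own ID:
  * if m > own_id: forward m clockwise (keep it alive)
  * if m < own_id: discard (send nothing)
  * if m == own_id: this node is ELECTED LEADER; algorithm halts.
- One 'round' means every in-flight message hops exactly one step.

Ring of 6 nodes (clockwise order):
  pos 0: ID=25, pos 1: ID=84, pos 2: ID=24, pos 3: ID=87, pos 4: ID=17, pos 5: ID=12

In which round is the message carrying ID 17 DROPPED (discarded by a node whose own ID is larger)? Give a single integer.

Answer: 2

Derivation:
Round 1: pos1(id84) recv 25: drop; pos2(id24) recv 84: fwd; pos3(id87) recv 24: drop; pos4(id17) recv 87: fwd; pos5(id12) recv 17: fwd; pos0(id25) recv 12: drop
Round 2: pos3(id87) recv 84: drop; pos5(id12) recv 87: fwd; pos0(id25) recv 17: drop
Round 3: pos0(id25) recv 87: fwd
Round 4: pos1(id84) recv 87: fwd
Round 5: pos2(id24) recv 87: fwd
Round 6: pos3(id87) recv 87: ELECTED
Message ID 17 originates at pos 4; dropped at pos 0 in round 2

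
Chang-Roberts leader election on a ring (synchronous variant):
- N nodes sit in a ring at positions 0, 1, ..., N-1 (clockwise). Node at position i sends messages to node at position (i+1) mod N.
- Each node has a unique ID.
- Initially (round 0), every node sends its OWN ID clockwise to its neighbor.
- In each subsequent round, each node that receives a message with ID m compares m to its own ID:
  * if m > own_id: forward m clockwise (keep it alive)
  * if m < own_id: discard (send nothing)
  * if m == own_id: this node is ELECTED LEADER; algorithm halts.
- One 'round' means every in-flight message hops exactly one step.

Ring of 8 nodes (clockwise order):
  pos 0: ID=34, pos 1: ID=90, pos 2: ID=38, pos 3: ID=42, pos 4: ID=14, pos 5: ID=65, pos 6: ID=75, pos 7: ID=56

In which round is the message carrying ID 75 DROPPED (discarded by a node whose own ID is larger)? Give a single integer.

Round 1: pos1(id90) recv 34: drop; pos2(id38) recv 90: fwd; pos3(id42) recv 38: drop; pos4(id14) recv 42: fwd; pos5(id65) recv 14: drop; pos6(id75) recv 65: drop; pos7(id56) recv 75: fwd; pos0(id34) recv 56: fwd
Round 2: pos3(id42) recv 90: fwd; pos5(id65) recv 42: drop; pos0(id34) recv 75: fwd; pos1(id90) recv 56: drop
Round 3: pos4(id14) recv 90: fwd; pos1(id90) recv 75: drop
Round 4: pos5(id65) recv 90: fwd
Round 5: pos6(id75) recv 90: fwd
Round 6: pos7(id56) recv 90: fwd
Round 7: pos0(id34) recv 90: fwd
Round 8: pos1(id90) recv 90: ELECTED
Message ID 75 originates at pos 6; dropped at pos 1 in round 3

Answer: 3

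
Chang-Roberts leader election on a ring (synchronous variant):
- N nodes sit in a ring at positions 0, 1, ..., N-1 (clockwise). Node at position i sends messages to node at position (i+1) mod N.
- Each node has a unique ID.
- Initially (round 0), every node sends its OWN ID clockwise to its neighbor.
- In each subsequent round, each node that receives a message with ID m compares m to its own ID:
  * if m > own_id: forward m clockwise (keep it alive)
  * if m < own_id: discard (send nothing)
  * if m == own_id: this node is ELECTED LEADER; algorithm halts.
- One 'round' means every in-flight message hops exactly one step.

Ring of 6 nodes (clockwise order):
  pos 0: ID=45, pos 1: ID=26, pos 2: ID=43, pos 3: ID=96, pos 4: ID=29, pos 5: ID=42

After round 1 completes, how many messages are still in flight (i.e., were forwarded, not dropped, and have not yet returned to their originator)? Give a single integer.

Round 1: pos1(id26) recv 45: fwd; pos2(id43) recv 26: drop; pos3(id96) recv 43: drop; pos4(id29) recv 96: fwd; pos5(id42) recv 29: drop; pos0(id45) recv 42: drop
After round 1: 2 messages still in flight

Answer: 2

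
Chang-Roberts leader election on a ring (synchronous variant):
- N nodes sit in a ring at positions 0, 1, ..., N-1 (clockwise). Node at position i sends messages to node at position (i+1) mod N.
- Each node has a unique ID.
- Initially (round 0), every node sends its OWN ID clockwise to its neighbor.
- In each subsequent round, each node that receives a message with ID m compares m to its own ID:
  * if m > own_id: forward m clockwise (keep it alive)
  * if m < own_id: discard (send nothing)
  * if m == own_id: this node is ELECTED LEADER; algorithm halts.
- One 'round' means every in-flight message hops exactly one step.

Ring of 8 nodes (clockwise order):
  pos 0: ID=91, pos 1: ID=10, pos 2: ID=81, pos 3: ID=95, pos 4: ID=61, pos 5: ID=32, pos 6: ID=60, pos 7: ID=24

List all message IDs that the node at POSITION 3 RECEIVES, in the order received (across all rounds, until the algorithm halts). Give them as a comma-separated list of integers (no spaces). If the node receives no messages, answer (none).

Round 1: pos1(id10) recv 91: fwd; pos2(id81) recv 10: drop; pos3(id95) recv 81: drop; pos4(id61) recv 95: fwd; pos5(id32) recv 61: fwd; pos6(id60) recv 32: drop; pos7(id24) recv 60: fwd; pos0(id91) recv 24: drop
Round 2: pos2(id81) recv 91: fwd; pos5(id32) recv 95: fwd; pos6(id60) recv 61: fwd; pos0(id91) recv 60: drop
Round 3: pos3(id95) recv 91: drop; pos6(id60) recv 95: fwd; pos7(id24) recv 61: fwd
Round 4: pos7(id24) recv 95: fwd; pos0(id91) recv 61: drop
Round 5: pos0(id91) recv 95: fwd
Round 6: pos1(id10) recv 95: fwd
Round 7: pos2(id81) recv 95: fwd
Round 8: pos3(id95) recv 95: ELECTED

Answer: 81,91,95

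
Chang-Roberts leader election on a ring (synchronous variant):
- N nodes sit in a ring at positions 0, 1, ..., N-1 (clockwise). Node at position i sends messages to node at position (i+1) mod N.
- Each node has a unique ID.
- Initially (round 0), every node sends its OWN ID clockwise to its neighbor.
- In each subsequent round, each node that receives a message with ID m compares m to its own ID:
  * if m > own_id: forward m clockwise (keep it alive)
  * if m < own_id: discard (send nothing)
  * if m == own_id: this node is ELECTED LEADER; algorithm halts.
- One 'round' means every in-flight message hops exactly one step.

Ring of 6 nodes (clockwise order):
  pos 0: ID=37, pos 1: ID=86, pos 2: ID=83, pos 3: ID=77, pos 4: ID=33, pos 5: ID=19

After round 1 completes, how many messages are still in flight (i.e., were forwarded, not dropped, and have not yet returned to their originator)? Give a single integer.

Round 1: pos1(id86) recv 37: drop; pos2(id83) recv 86: fwd; pos3(id77) recv 83: fwd; pos4(id33) recv 77: fwd; pos5(id19) recv 33: fwd; pos0(id37) recv 19: drop
After round 1: 4 messages still in flight

Answer: 4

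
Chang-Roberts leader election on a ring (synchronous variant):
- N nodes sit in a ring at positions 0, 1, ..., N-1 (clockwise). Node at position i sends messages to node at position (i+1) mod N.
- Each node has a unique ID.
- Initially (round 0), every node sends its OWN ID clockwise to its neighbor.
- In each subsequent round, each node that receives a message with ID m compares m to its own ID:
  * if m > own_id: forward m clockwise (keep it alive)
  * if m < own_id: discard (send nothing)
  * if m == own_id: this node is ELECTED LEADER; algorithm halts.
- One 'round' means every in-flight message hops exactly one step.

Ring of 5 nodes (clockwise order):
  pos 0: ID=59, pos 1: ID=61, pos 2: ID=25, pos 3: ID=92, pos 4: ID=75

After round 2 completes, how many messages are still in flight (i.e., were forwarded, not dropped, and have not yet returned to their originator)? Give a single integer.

Round 1: pos1(id61) recv 59: drop; pos2(id25) recv 61: fwd; pos3(id92) recv 25: drop; pos4(id75) recv 92: fwd; pos0(id59) recv 75: fwd
Round 2: pos3(id92) recv 61: drop; pos0(id59) recv 92: fwd; pos1(id61) recv 75: fwd
After round 2: 2 messages still in flight

Answer: 2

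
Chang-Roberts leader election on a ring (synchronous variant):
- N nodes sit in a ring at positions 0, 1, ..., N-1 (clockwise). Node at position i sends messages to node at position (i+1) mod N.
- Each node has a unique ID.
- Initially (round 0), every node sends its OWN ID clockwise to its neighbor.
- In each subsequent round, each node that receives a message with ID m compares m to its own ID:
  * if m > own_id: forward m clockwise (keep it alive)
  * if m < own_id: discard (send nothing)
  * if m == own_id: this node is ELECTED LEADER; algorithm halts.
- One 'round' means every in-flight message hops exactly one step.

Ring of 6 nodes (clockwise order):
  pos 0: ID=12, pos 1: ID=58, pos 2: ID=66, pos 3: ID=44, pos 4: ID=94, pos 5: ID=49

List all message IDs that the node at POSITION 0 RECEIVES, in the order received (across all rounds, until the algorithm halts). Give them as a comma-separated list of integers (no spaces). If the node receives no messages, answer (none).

Answer: 49,94

Derivation:
Round 1: pos1(id58) recv 12: drop; pos2(id66) recv 58: drop; pos3(id44) recv 66: fwd; pos4(id94) recv 44: drop; pos5(id49) recv 94: fwd; pos0(id12) recv 49: fwd
Round 2: pos4(id94) recv 66: drop; pos0(id12) recv 94: fwd; pos1(id58) recv 49: drop
Round 3: pos1(id58) recv 94: fwd
Round 4: pos2(id66) recv 94: fwd
Round 5: pos3(id44) recv 94: fwd
Round 6: pos4(id94) recv 94: ELECTED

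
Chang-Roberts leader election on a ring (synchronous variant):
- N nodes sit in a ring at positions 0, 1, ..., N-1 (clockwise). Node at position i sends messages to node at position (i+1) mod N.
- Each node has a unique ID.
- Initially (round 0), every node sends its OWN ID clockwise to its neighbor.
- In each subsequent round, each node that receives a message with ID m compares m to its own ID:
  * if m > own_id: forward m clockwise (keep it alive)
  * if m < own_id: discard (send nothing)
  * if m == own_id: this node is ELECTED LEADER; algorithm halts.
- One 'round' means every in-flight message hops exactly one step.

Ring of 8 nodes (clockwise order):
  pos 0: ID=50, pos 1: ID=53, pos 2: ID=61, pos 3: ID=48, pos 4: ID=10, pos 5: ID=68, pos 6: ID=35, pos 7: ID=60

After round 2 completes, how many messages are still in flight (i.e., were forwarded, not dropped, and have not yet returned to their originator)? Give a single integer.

Round 1: pos1(id53) recv 50: drop; pos2(id61) recv 53: drop; pos3(id48) recv 61: fwd; pos4(id10) recv 48: fwd; pos5(id68) recv 10: drop; pos6(id35) recv 68: fwd; pos7(id60) recv 35: drop; pos0(id50) recv 60: fwd
Round 2: pos4(id10) recv 61: fwd; pos5(id68) recv 48: drop; pos7(id60) recv 68: fwd; pos1(id53) recv 60: fwd
After round 2: 3 messages still in flight

Answer: 3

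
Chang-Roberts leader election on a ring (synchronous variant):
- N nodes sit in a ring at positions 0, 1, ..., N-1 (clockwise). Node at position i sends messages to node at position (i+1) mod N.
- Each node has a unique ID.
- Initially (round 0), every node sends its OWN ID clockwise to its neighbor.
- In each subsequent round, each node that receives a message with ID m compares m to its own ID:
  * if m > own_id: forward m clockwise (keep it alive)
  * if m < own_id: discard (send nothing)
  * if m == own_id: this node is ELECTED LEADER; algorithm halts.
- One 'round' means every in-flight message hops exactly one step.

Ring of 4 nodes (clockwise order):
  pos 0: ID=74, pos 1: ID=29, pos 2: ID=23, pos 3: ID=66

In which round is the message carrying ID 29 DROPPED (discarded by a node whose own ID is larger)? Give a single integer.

Round 1: pos1(id29) recv 74: fwd; pos2(id23) recv 29: fwd; pos3(id66) recv 23: drop; pos0(id74) recv 66: drop
Round 2: pos2(id23) recv 74: fwd; pos3(id66) recv 29: drop
Round 3: pos3(id66) recv 74: fwd
Round 4: pos0(id74) recv 74: ELECTED
Message ID 29 originates at pos 1; dropped at pos 3 in round 2

Answer: 2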